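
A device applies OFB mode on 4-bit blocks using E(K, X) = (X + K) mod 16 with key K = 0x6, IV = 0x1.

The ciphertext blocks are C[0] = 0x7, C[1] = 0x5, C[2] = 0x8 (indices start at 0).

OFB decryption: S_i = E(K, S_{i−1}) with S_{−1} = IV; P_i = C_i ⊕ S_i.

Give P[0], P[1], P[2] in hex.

P[0] = 0x0, P[1] = 0x8, P[2] = 0xB

P[0]: S = E(K, 0x1) = 0x7; 0x7 ⊕ 0x7 = 0x0.
P[1]: S = E(K, 0x7) = 0xD; 0x5 ⊕ 0xD = 0x8.
P[2]: S = E(K, 0xD) = 0x3; 0x8 ⊕ 0x3 = 0xB.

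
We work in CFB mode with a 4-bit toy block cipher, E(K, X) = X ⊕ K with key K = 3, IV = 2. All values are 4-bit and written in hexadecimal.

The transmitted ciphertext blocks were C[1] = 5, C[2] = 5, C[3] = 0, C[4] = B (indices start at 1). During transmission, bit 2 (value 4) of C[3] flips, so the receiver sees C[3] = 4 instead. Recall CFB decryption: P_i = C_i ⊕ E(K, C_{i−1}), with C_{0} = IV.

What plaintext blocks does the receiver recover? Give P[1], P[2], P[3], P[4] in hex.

P[1] = 4, P[2] = 3, P[3] = 2, P[4] = C

Only C[3] changed, to 4. In CFB, a change in C_i flips the same bit in P_i and garbles P_{i+1}. Decrypting the received ciphertext:
P[1]: E(K, 2) = 1; 5 ⊕ 1 = 4.
P[2]: E(K, 5) = 6; 5 ⊕ 6 = 3.
P[3]: E(K, 5) = 6; 4 ⊕ 6 = 2.
P[4]: E(K, 4) = 7; B ⊕ 7 = C.
Blocks that differ from the original plaintext: P[3], P[4].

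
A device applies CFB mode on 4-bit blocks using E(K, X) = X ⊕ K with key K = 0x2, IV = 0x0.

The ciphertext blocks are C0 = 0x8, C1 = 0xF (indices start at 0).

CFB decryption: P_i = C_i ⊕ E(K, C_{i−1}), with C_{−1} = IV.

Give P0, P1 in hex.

P0 = 0xA, P1 = 0x5

P0: E(K, 0x0) = 0x2; 0x8 ⊕ 0x2 = 0xA.
P1: E(K, 0x8) = 0xA; 0xF ⊕ 0xA = 0x5.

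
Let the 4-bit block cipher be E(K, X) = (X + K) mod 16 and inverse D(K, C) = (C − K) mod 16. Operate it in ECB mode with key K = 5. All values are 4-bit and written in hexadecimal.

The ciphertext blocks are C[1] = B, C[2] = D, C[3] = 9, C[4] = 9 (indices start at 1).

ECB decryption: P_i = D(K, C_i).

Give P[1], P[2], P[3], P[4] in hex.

P[1]: D(K, B) = 6.
P[2]: D(K, D) = 8.
P[3]: D(K, 9) = 4.
P[4]: D(K, 9) = 4.

P[1] = 6, P[2] = 8, P[3] = 4, P[4] = 4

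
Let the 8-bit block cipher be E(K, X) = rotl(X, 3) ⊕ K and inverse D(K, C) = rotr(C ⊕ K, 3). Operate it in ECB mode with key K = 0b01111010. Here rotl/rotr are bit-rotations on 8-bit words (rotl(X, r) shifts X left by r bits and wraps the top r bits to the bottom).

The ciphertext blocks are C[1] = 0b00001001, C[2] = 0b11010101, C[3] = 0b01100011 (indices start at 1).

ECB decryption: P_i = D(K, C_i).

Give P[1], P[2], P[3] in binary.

P[1] = 0b01101110, P[2] = 0b11110101, P[3] = 0b00100011

P[1]: D(K, 0b00001001) = 0b01101110.
P[2]: D(K, 0b11010101) = 0b11110101.
P[3]: D(K, 0b01100011) = 0b00100011.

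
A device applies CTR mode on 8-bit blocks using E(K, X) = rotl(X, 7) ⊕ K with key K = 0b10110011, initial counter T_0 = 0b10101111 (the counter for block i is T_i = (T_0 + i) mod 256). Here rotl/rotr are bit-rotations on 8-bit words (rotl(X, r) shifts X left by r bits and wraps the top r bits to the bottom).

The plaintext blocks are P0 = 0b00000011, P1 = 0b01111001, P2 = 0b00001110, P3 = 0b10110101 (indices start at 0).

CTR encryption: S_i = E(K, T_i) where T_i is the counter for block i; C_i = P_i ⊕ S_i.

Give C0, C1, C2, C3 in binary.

C0 = 0b01100111, C1 = 0b10010010, C2 = 0b01100101, C3 = 0b01011111

C0: T = 0b10101111, S = E(K, T) = 0b01100100; 0b00000011 ⊕ 0b01100100 = 0b01100111.
C1: T = 0b10110000, S = E(K, T) = 0b11101011; 0b01111001 ⊕ 0b11101011 = 0b10010010.
C2: T = 0b10110001, S = E(K, T) = 0b01101011; 0b00001110 ⊕ 0b01101011 = 0b01100101.
C3: T = 0b10110010, S = E(K, T) = 0b11101010; 0b10110101 ⊕ 0b11101010 = 0b01011111.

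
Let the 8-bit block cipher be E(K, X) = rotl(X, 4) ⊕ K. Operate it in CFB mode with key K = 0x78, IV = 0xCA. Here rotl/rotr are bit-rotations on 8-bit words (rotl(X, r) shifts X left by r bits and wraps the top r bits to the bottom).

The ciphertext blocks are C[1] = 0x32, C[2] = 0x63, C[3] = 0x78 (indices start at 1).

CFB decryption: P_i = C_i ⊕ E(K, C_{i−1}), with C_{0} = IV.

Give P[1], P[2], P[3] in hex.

P[1] = 0xE6, P[2] = 0x38, P[3] = 0x36

P[1]: E(K, 0xCA) = 0xD4; 0x32 ⊕ 0xD4 = 0xE6.
P[2]: E(K, 0x32) = 0x5B; 0x63 ⊕ 0x5B = 0x38.
P[3]: E(K, 0x63) = 0x4E; 0x78 ⊕ 0x4E = 0x36.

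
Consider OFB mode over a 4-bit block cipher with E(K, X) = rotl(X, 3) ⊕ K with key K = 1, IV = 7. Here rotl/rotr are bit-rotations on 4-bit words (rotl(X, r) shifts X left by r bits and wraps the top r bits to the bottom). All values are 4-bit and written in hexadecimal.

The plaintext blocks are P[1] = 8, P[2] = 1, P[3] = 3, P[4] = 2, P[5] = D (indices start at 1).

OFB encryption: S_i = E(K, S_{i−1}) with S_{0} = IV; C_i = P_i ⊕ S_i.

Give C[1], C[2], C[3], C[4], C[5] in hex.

C[1]: S = E(K, 7) = A; 8 ⊕ A = 2.
C[2]: S = E(K, A) = 4; 1 ⊕ 4 = 5.
C[3]: S = E(K, 4) = 3; 3 ⊕ 3 = 0.
C[4]: S = E(K, 3) = 8; 2 ⊕ 8 = A.
C[5]: S = E(K, 8) = 5; D ⊕ 5 = 8.

C[1] = 2, C[2] = 5, C[3] = 0, C[4] = A, C[5] = 8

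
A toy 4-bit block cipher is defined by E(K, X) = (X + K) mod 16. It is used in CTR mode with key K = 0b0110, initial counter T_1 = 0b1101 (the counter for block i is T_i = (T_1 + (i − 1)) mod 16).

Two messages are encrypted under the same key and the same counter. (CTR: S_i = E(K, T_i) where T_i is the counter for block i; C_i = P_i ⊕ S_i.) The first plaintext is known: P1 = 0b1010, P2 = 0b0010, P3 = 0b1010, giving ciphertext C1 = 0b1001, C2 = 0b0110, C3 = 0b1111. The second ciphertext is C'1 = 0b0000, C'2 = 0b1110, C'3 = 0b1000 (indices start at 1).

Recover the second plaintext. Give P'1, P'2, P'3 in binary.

P'1 = 0b0011, P'2 = 0b1010, P'3 = 0b1101

In CTR with a reused counter, both messages share the same keystream S_i, so C_i ⊕ C'_i = P_i ⊕ P'_i and thus P'_i = P_i ⊕ C_i ⊕ C'_i.
P'1: 0b1010 ⊕ 0b1001 ⊕ 0b0000 = 0b0011.
P'2: 0b0010 ⊕ 0b0110 ⊕ 0b1110 = 0b1010.
P'3: 0b1010 ⊕ 0b1111 ⊕ 0b1000 = 0b1101.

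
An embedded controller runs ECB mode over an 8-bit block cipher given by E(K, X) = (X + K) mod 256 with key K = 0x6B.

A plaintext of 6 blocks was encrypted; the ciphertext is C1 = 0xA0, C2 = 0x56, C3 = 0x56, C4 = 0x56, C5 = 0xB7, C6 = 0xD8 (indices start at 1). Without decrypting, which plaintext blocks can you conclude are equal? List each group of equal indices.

ECB encrypts each block independently with the same key, so equal ciphertext blocks imply equal plaintext blocks.
C2 = C3 = C4 = 0x56, so P2 = P3 = P4.

P2 = P3 = P4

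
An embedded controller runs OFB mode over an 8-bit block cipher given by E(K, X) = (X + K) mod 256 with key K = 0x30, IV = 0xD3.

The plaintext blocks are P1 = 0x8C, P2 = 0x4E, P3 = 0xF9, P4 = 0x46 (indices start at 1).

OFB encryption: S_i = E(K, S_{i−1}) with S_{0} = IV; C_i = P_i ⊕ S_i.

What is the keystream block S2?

C1: S = E(K, 0xD3) = 0x03; 0x8C ⊕ 0x03 = 0x8F.
C2: S = E(K, 0x03) = 0x33; 0x4E ⊕ 0x33 = 0x7D.
So S2 = 0x33.

0x33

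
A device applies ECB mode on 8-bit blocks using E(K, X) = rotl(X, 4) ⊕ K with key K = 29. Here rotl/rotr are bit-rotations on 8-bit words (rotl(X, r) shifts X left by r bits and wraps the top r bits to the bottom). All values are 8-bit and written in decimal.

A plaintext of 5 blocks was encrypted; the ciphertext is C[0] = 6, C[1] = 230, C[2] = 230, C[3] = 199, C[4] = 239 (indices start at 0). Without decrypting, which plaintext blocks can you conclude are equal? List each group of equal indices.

ECB encrypts each block independently with the same key, so equal ciphertext blocks imply equal plaintext blocks.
C[1] = C[2] = 230, so P[1] = P[2].

P[1] = P[2]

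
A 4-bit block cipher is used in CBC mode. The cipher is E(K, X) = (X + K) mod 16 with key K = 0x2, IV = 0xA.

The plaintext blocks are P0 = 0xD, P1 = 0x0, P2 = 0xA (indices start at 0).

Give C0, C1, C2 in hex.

C0 = 0x9, C1 = 0xB, C2 = 0x3

CBC encryption: C_i = E(K, P_i ⊕ C_{i−1}), with C_{−1} = IV.
C0: P0 ⊕ 0xA = 0x7; E(K, 0x7) = 0x9.
C1: P1 ⊕ 0x9 = 0x9; E(K, 0x9) = 0xB.
C2: P2 ⊕ 0xB = 0x1; E(K, 0x1) = 0x3.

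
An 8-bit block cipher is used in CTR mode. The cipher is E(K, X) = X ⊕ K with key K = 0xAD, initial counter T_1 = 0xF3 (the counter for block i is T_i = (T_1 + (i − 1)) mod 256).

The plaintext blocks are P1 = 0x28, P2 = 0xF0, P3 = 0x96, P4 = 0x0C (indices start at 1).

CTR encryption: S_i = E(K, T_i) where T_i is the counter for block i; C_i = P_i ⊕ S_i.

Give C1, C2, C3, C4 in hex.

C1 = 0x76, C2 = 0xA9, C3 = 0xCE, C4 = 0x57

C1: T = 0xF3, S = E(K, T) = 0x5E; 0x28 ⊕ 0x5E = 0x76.
C2: T = 0xF4, S = E(K, T) = 0x59; 0xF0 ⊕ 0x59 = 0xA9.
C3: T = 0xF5, S = E(K, T) = 0x58; 0x96 ⊕ 0x58 = 0xCE.
C4: T = 0xF6, S = E(K, T) = 0x5B; 0x0C ⊕ 0x5B = 0x57.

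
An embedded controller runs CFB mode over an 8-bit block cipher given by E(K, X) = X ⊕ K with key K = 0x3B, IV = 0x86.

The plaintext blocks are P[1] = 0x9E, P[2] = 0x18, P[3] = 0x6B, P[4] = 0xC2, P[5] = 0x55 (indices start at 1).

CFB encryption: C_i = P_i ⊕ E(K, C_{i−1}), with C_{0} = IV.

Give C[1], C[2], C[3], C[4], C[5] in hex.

C[1] = 0x23, C[2] = 0x00, C[3] = 0x50, C[4] = 0xA9, C[5] = 0xC7

C[1]: E(K, 0x86) = 0xBD; 0x9E ⊕ 0xBD = 0x23.
C[2]: E(K, 0x23) = 0x18; 0x18 ⊕ 0x18 = 0x00.
C[3]: E(K, 0x00) = 0x3B; 0x6B ⊕ 0x3B = 0x50.
C[4]: E(K, 0x50) = 0x6B; 0xC2 ⊕ 0x6B = 0xA9.
C[5]: E(K, 0xA9) = 0x92; 0x55 ⊕ 0x92 = 0xC7.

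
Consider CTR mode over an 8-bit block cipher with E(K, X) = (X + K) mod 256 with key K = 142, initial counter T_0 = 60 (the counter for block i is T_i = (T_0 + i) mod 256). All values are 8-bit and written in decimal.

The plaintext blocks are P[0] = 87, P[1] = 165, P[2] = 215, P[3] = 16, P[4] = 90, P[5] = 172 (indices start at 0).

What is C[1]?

C[1] = 110

CTR encryption: S_i = E(K, T_i) where T_i is the counter for block i; C_i = P_i ⊕ S_i.
C[0]: T = 60, S = E(K, T) = 202; 87 ⊕ 202 = 157.
C[1]: T = 61, S = E(K, T) = 203; 165 ⊕ 203 = 110.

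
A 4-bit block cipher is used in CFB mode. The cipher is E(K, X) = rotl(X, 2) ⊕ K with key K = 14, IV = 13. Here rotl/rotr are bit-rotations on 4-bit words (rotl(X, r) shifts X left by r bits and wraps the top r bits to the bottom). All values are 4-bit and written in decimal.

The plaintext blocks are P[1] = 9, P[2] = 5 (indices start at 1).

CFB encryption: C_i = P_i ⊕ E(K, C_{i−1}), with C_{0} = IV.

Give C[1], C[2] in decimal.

C[1] = 0, C[2] = 11

C[1]: E(K, 13) = 9; 9 ⊕ 9 = 0.
C[2]: E(K, 0) = 14; 5 ⊕ 14 = 11.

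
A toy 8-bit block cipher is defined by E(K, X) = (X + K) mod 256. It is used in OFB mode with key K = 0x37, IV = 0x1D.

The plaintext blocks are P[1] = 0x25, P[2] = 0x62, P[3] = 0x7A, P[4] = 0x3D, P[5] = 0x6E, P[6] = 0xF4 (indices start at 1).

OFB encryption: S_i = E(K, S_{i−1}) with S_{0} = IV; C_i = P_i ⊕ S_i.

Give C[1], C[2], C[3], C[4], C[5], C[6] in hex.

C[1] = 0x71, C[2] = 0xE9, C[3] = 0xB8, C[4] = 0xC4, C[5] = 0x5E, C[6] = 0x93

C[1]: S = E(K, 0x1D) = 0x54; 0x25 ⊕ 0x54 = 0x71.
C[2]: S = E(K, 0x54) = 0x8B; 0x62 ⊕ 0x8B = 0xE9.
C[3]: S = E(K, 0x8B) = 0xC2; 0x7A ⊕ 0xC2 = 0xB8.
C[4]: S = E(K, 0xC2) = 0xF9; 0x3D ⊕ 0xF9 = 0xC4.
C[5]: S = E(K, 0xF9) = 0x30; 0x6E ⊕ 0x30 = 0x5E.
C[6]: S = E(K, 0x30) = 0x67; 0xF4 ⊕ 0x67 = 0x93.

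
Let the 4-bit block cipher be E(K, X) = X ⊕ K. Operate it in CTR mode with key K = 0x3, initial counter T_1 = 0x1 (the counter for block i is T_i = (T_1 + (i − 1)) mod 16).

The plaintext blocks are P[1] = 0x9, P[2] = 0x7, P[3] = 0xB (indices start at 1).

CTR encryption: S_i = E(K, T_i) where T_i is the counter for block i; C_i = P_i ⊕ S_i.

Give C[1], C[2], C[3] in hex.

C[1]: T = 0x1, S = E(K, T) = 0x2; 0x9 ⊕ 0x2 = 0xB.
C[2]: T = 0x2, S = E(K, T) = 0x1; 0x7 ⊕ 0x1 = 0x6.
C[3]: T = 0x3, S = E(K, T) = 0x0; 0xB ⊕ 0x0 = 0xB.

C[1] = 0xB, C[2] = 0x6, C[3] = 0xB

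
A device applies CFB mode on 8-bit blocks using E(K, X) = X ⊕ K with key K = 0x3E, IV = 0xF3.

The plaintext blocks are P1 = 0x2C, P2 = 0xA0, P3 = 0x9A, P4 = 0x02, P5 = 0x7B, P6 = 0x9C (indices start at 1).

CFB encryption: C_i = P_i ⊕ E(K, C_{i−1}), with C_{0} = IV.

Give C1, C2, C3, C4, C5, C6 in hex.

C1: E(K, 0xF3) = 0xCD; 0x2C ⊕ 0xCD = 0xE1.
C2: E(K, 0xE1) = 0xDF; 0xA0 ⊕ 0xDF = 0x7F.
C3: E(K, 0x7F) = 0x41; 0x9A ⊕ 0x41 = 0xDB.
C4: E(K, 0xDB) = 0xE5; 0x02 ⊕ 0xE5 = 0xE7.
C5: E(K, 0xE7) = 0xD9; 0x7B ⊕ 0xD9 = 0xA2.
C6: E(K, 0xA2) = 0x9C; 0x9C ⊕ 0x9C = 0x00.

C1 = 0xE1, C2 = 0x7F, C3 = 0xDB, C4 = 0xE7, C5 = 0xA2, C6 = 0x00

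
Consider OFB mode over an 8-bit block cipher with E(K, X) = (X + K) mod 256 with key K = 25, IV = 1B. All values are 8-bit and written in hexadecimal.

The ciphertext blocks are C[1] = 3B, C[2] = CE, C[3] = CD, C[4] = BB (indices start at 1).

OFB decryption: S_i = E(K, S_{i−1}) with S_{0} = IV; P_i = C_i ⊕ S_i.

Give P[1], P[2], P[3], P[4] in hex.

P[1] = 7B, P[2] = AB, P[3] = 47, P[4] = 14

P[1]: S = E(K, 1B) = 40; 3B ⊕ 40 = 7B.
P[2]: S = E(K, 40) = 65; CE ⊕ 65 = AB.
P[3]: S = E(K, 65) = 8A; CD ⊕ 8A = 47.
P[4]: S = E(K, 8A) = AF; BB ⊕ AF = 14.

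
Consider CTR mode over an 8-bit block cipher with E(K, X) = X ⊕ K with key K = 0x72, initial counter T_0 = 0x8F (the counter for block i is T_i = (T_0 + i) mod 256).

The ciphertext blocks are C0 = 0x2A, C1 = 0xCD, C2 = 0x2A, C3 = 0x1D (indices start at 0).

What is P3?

CTR decryption: S_i = E(K, T_i) where T_i is the counter for block i; P_i = C_i ⊕ S_i.
P3: T = 0x92, S = E(K, T) = 0xE0; 0x1D ⊕ 0xE0 = 0xFD.

P3 = 0xFD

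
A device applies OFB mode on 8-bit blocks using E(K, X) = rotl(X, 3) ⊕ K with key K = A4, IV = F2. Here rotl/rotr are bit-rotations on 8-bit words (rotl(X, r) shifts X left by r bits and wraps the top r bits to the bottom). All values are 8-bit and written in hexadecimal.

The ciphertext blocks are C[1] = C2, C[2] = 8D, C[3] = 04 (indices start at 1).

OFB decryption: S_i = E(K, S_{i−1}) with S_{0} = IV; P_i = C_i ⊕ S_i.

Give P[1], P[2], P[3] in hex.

P[1]: S = E(K, F2) = 33; C2 ⊕ 33 = F1.
P[2]: S = E(K, 33) = 3D; 8D ⊕ 3D = B0.
P[3]: S = E(K, 3D) = 4D; 04 ⊕ 4D = 49.

P[1] = F1, P[2] = B0, P[3] = 49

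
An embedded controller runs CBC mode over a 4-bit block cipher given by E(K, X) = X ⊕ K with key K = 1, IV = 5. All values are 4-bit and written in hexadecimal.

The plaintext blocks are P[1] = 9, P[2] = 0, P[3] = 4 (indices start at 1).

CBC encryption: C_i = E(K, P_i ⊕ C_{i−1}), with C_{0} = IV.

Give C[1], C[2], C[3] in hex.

C[1]: P[1] ⊕ 5 = C; E(K, C) = D.
C[2]: P[2] ⊕ D = D; E(K, D) = C.
C[3]: P[3] ⊕ C = 8; E(K, 8) = 9.

C[1] = D, C[2] = C, C[3] = 9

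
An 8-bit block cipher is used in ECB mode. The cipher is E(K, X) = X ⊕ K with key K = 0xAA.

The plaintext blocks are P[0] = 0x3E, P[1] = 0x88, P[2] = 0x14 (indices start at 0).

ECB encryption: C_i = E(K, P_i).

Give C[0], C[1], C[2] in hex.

C[0]: E(K, 0x3E) = 0x94.
C[1]: E(K, 0x88) = 0x22.
C[2]: E(K, 0x14) = 0xBE.

C[0] = 0x94, C[1] = 0x22, C[2] = 0xBE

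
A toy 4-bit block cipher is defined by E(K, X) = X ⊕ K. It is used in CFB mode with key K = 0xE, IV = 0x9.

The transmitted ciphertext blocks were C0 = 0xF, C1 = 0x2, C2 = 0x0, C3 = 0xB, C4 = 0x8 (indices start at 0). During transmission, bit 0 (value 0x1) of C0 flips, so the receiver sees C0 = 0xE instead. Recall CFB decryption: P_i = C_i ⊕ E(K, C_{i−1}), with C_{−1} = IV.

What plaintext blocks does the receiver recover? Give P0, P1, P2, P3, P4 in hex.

Only C0 changed, to 0xE. In CFB, a change in C_i flips the same bit in P_i and garbles P_{i+1}. Decrypting the received ciphertext:
P0: E(K, 0x9) = 0x7; 0xE ⊕ 0x7 = 0x9.
P1: E(K, 0xE) = 0x0; 0x2 ⊕ 0x0 = 0x2.
P2: E(K, 0x2) = 0xC; 0x0 ⊕ 0xC = 0xC.
P3: E(K, 0x0) = 0xE; 0xB ⊕ 0xE = 0x5.
P4: E(K, 0xB) = 0x5; 0x8 ⊕ 0x5 = 0xD.
Blocks that differ from the original plaintext: P0, P1.

P0 = 0x9, P1 = 0x2, P2 = 0xC, P3 = 0x5, P4 = 0xD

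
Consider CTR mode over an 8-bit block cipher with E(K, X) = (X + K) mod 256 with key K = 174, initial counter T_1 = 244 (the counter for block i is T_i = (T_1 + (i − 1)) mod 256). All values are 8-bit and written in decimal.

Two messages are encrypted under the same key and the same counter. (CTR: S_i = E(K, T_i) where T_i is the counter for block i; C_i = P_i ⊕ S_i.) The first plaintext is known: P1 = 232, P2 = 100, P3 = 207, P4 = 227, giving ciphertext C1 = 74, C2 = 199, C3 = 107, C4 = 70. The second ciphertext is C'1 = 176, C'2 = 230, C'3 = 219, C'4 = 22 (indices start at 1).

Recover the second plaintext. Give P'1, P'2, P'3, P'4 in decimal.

P'1 = 18, P'2 = 69, P'3 = 127, P'4 = 179

In CTR with a reused counter, both messages share the same keystream S_i, so C_i ⊕ C'_i = P_i ⊕ P'_i and thus P'_i = P_i ⊕ C_i ⊕ C'_i.
P'1: 232 ⊕ 74 ⊕ 176 = 18.
P'2: 100 ⊕ 199 ⊕ 230 = 69.
P'3: 207 ⊕ 107 ⊕ 219 = 127.
P'4: 227 ⊕ 70 ⊕ 22 = 179.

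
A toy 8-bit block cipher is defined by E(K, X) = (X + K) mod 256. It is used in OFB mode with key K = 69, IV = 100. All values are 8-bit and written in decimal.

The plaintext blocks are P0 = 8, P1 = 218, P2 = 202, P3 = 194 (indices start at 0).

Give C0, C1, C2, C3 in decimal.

C0 = 161, C1 = 52, C2 = 249, C3 = 186

OFB encryption: S_i = E(K, S_{i−1}) with S_{−1} = IV; C_i = P_i ⊕ S_i.
C0: S = E(K, 100) = 169; 8 ⊕ 169 = 161.
C1: S = E(K, 169) = 238; 218 ⊕ 238 = 52.
C2: S = E(K, 238) = 51; 202 ⊕ 51 = 249.
C3: S = E(K, 51) = 120; 194 ⊕ 120 = 186.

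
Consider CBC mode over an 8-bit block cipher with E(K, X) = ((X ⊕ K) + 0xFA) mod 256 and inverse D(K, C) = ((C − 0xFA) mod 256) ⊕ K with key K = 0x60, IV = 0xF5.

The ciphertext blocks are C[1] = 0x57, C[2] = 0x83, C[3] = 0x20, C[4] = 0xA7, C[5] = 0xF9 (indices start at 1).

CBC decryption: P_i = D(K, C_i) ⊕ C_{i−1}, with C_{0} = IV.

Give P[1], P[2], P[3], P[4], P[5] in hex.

P[1]: D(K, 0x57) = 0x3D; 0x3D ⊕ 0xF5 = 0xC8.
P[2]: D(K, 0x83) = 0xE9; 0xE9 ⊕ 0x57 = 0xBE.
P[3]: D(K, 0x20) = 0x46; 0x46 ⊕ 0x83 = 0xC5.
P[4]: D(K, 0xA7) = 0xCD; 0xCD ⊕ 0x20 = 0xED.
P[5]: D(K, 0xF9) = 0x9F; 0x9F ⊕ 0xA7 = 0x38.

P[1] = 0xC8, P[2] = 0xBE, P[3] = 0xC5, P[4] = 0xED, P[5] = 0x38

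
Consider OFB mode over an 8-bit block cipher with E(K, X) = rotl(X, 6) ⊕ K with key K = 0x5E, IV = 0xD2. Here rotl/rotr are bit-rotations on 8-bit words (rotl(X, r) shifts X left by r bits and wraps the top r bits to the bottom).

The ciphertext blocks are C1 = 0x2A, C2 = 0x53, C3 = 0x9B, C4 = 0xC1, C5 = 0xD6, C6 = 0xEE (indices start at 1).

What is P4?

P4 = 0x46

OFB decryption: S_i = E(K, S_{i−1}) with S_{0} = IV; P_i = C_i ⊕ S_i.
P1: S = E(K, 0xD2) = 0xEA; 0x2A ⊕ 0xEA = 0xC0.
P2: S = E(K, 0xEA) = 0xE4; 0x53 ⊕ 0xE4 = 0xB7.
P3: S = E(K, 0xE4) = 0x67; 0x9B ⊕ 0x67 = 0xFC.
P4: S = E(K, 0x67) = 0x87; 0xC1 ⊕ 0x87 = 0x46.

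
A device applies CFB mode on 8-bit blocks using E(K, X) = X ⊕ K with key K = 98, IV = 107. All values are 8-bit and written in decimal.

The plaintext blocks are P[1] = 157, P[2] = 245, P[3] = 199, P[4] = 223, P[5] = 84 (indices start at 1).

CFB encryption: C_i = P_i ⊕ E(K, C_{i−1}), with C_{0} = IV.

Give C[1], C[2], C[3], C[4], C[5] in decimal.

C[1] = 148, C[2] = 3, C[3] = 166, C[4] = 27, C[5] = 45

C[1]: E(K, 107) = 9; 157 ⊕ 9 = 148.
C[2]: E(K, 148) = 246; 245 ⊕ 246 = 3.
C[3]: E(K, 3) = 97; 199 ⊕ 97 = 166.
C[4]: E(K, 166) = 196; 223 ⊕ 196 = 27.
C[5]: E(K, 27) = 121; 84 ⊕ 121 = 45.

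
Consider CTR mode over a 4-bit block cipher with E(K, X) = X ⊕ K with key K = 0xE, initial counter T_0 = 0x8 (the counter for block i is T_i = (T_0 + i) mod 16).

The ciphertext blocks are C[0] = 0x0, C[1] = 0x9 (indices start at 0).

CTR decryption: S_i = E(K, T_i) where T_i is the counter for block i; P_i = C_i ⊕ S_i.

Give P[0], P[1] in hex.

P[0]: T = 0x8, S = E(K, T) = 0x6; 0x0 ⊕ 0x6 = 0x6.
P[1]: T = 0x9, S = E(K, T) = 0x7; 0x9 ⊕ 0x7 = 0xE.

P[0] = 0x6, P[1] = 0xE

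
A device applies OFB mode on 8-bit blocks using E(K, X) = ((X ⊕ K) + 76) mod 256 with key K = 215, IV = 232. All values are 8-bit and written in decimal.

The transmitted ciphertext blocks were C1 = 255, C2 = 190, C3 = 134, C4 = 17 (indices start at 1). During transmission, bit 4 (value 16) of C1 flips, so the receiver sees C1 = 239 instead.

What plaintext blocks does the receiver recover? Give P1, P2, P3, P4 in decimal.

OFB decryption: S_i = E(K, S_{i−1}) with S_{0} = IV; P_i = C_i ⊕ S_i.
Only C1 changed, to 239. In OFB, a change in C_i flips the same bit in P_i only; the keystream is unaffected. Decrypting the received ciphertext:
P1: S = E(K, 232) = 139; 239 ⊕ 139 = 100.
P2: S = E(K, 139) = 168; 190 ⊕ 168 = 22.
P3: S = E(K, 168) = 203; 134 ⊕ 203 = 77.
P4: S = E(K, 203) = 104; 17 ⊕ 104 = 121.
Blocks that differ from the original plaintext: P1.

P1 = 100, P2 = 22, P3 = 77, P4 = 121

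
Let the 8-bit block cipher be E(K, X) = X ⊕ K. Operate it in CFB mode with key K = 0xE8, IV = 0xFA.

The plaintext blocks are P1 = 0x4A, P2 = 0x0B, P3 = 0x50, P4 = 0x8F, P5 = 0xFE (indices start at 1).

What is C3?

CFB encryption: C_i = P_i ⊕ E(K, C_{i−1}), with C_{0} = IV.
C1: E(K, 0xFA) = 0x12; 0x4A ⊕ 0x12 = 0x58.
C2: E(K, 0x58) = 0xB0; 0x0B ⊕ 0xB0 = 0xBB.
C3: E(K, 0xBB) = 0x53; 0x50 ⊕ 0x53 = 0x03.

C3 = 0x03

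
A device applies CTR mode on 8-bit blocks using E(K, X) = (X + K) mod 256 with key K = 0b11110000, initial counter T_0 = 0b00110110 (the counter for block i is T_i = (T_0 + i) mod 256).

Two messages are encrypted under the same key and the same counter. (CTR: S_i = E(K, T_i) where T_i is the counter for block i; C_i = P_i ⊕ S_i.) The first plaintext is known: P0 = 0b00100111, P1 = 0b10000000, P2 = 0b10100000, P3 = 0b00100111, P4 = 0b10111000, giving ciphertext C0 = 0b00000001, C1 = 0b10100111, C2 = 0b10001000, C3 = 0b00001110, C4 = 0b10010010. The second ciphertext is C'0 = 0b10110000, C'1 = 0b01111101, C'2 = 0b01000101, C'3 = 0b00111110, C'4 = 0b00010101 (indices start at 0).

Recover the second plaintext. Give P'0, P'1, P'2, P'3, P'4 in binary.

P'0 = 0b10010110, P'1 = 0b01011010, P'2 = 0b01101101, P'3 = 0b00010111, P'4 = 0b00111111

In CTR with a reused counter, both messages share the same keystream S_i, so C_i ⊕ C'_i = P_i ⊕ P'_i and thus P'_i = P_i ⊕ C_i ⊕ C'_i.
P'0: 0b00100111 ⊕ 0b00000001 ⊕ 0b10110000 = 0b10010110.
P'1: 0b10000000 ⊕ 0b10100111 ⊕ 0b01111101 = 0b01011010.
P'2: 0b10100000 ⊕ 0b10001000 ⊕ 0b01000101 = 0b01101101.
P'3: 0b00100111 ⊕ 0b00001110 ⊕ 0b00111110 = 0b00010111.
P'4: 0b10111000 ⊕ 0b10010010 ⊕ 0b00010101 = 0b00111111.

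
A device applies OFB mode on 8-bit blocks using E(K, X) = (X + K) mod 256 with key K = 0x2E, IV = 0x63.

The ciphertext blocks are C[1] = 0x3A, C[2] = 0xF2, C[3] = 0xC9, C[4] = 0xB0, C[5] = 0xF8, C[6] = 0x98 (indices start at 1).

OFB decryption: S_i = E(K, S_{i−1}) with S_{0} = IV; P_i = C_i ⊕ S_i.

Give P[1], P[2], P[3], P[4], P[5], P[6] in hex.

P[1] = 0xAB, P[2] = 0x4D, P[3] = 0x24, P[4] = 0xAB, P[5] = 0xB1, P[6] = 0xEF

P[1]: S = E(K, 0x63) = 0x91; 0x3A ⊕ 0x91 = 0xAB.
P[2]: S = E(K, 0x91) = 0xBF; 0xF2 ⊕ 0xBF = 0x4D.
P[3]: S = E(K, 0xBF) = 0xED; 0xC9 ⊕ 0xED = 0x24.
P[4]: S = E(K, 0xED) = 0x1B; 0xB0 ⊕ 0x1B = 0xAB.
P[5]: S = E(K, 0x1B) = 0x49; 0xF8 ⊕ 0x49 = 0xB1.
P[6]: S = E(K, 0x49) = 0x77; 0x98 ⊕ 0x77 = 0xEF.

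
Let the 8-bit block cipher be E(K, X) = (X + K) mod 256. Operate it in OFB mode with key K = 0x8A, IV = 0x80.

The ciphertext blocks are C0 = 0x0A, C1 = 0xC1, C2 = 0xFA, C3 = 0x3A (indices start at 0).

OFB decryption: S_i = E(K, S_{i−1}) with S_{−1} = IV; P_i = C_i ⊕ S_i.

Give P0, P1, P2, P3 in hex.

P0 = 0x00, P1 = 0x55, P2 = 0xE4, P3 = 0x92

P0: S = E(K, 0x80) = 0x0A; 0x0A ⊕ 0x0A = 0x00.
P1: S = E(K, 0x0A) = 0x94; 0xC1 ⊕ 0x94 = 0x55.
P2: S = E(K, 0x94) = 0x1E; 0xFA ⊕ 0x1E = 0xE4.
P3: S = E(K, 0x1E) = 0xA8; 0x3A ⊕ 0xA8 = 0x92.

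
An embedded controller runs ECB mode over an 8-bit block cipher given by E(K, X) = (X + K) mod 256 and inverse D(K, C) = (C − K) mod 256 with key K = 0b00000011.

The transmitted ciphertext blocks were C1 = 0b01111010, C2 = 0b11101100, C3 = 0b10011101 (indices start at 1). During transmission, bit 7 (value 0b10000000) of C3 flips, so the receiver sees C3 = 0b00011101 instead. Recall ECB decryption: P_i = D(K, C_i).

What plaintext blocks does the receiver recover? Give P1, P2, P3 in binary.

Only C3 changed, to 0b00011101. In ECB, a change in C_i affects only P_i. Decrypting the received ciphertext:
P1: D(K, 0b01111010) = 0b01110111.
P2: D(K, 0b11101100) = 0b11101001.
P3: D(K, 0b00011101) = 0b00011010.
Blocks that differ from the original plaintext: P3.

P1 = 0b01110111, P2 = 0b11101001, P3 = 0b00011010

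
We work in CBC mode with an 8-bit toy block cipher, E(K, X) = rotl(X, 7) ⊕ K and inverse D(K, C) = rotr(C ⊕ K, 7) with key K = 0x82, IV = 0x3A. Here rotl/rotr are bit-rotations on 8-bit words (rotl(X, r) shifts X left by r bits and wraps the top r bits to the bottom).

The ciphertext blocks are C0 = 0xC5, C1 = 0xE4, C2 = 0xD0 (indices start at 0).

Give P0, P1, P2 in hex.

CBC decryption: P_i = D(K, C_i) ⊕ C_{i−1}, with C_{−1} = IV.
P0: D(K, 0xC5) = 0x8E; 0x8E ⊕ 0x3A = 0xB4.
P1: D(K, 0xE4) = 0xCC; 0xCC ⊕ 0xC5 = 0x09.
P2: D(K, 0xD0) = 0xA4; 0xA4 ⊕ 0xE4 = 0x40.

P0 = 0xB4, P1 = 0x09, P2 = 0x40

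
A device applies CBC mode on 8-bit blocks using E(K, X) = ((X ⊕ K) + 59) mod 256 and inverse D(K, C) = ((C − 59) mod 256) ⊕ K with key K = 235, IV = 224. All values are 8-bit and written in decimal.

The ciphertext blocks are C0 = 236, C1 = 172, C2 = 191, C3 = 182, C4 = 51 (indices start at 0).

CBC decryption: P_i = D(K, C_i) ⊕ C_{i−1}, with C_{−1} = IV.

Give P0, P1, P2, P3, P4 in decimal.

P0: D(K, 236) = 90; 90 ⊕ 224 = 186.
P1: D(K, 172) = 154; 154 ⊕ 236 = 118.
P2: D(K, 191) = 111; 111 ⊕ 172 = 195.
P3: D(K, 182) = 144; 144 ⊕ 191 = 47.
P4: D(K, 51) = 19; 19 ⊕ 182 = 165.

P0 = 186, P1 = 118, P2 = 195, P3 = 47, P4 = 165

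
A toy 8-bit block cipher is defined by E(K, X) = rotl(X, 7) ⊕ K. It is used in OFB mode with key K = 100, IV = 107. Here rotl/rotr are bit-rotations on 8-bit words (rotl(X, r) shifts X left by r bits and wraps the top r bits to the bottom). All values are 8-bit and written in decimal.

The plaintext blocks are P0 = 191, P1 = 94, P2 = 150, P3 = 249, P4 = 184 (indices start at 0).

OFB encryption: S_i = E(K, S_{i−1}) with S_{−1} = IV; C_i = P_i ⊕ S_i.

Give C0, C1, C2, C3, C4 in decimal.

C0: S = E(K, 107) = 209; 191 ⊕ 209 = 110.
C1: S = E(K, 209) = 140; 94 ⊕ 140 = 210.
C2: S = E(K, 140) = 34; 150 ⊕ 34 = 180.
C3: S = E(K, 34) = 117; 249 ⊕ 117 = 140.
C4: S = E(K, 117) = 222; 184 ⊕ 222 = 102.

C0 = 110, C1 = 210, C2 = 180, C3 = 140, C4 = 102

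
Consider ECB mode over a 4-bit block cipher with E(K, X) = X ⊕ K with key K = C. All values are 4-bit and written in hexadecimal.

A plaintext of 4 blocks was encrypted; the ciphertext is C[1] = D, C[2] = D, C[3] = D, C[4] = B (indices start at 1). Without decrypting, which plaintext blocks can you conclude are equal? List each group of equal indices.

P[1] = P[2] = P[3]

ECB encrypts each block independently with the same key, so equal ciphertext blocks imply equal plaintext blocks.
C[1] = C[2] = C[3] = D, so P[1] = P[2] = P[3].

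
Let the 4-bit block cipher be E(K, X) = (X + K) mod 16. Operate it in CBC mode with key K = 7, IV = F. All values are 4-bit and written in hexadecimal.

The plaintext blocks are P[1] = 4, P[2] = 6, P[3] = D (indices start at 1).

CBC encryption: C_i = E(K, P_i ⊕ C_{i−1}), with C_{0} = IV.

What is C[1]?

C[1]: P[1] ⊕ F = B; E(K, B) = 2.

C[1] = 2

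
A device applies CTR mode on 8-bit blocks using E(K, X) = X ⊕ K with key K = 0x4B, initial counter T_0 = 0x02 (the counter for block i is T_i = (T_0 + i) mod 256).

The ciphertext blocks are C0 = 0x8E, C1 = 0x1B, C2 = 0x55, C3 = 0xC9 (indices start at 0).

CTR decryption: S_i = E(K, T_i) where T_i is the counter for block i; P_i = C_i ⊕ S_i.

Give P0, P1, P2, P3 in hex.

P0 = 0xC7, P1 = 0x53, P2 = 0x1A, P3 = 0x87

P0: T = 0x02, S = E(K, T) = 0x49; 0x8E ⊕ 0x49 = 0xC7.
P1: T = 0x03, S = E(K, T) = 0x48; 0x1B ⊕ 0x48 = 0x53.
P2: T = 0x04, S = E(K, T) = 0x4F; 0x55 ⊕ 0x4F = 0x1A.
P3: T = 0x05, S = E(K, T) = 0x4E; 0xC9 ⊕ 0x4E = 0x87.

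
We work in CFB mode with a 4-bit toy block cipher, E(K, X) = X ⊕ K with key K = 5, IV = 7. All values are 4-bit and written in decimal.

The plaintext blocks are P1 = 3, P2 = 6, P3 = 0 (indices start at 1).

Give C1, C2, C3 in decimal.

CFB encryption: C_i = P_i ⊕ E(K, C_{i−1}), with C_{0} = IV.
C1: E(K, 7) = 2; 3 ⊕ 2 = 1.
C2: E(K, 1) = 4; 6 ⊕ 4 = 2.
C3: E(K, 2) = 7; 0 ⊕ 7 = 7.

C1 = 1, C2 = 2, C3 = 7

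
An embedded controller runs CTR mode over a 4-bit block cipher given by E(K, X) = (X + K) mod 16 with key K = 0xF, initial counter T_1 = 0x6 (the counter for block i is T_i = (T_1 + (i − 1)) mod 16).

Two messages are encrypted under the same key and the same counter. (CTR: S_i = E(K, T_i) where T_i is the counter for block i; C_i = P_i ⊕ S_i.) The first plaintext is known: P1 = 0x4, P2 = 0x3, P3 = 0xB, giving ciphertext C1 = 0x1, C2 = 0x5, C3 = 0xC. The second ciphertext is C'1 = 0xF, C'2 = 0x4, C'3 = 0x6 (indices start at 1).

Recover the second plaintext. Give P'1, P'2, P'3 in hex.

In CTR with a reused counter, both messages share the same keystream S_i, so C_i ⊕ C'_i = P_i ⊕ P'_i and thus P'_i = P_i ⊕ C_i ⊕ C'_i.
P'1: 0x4 ⊕ 0x1 ⊕ 0xF = 0xA.
P'2: 0x3 ⊕ 0x5 ⊕ 0x4 = 0x2.
P'3: 0xB ⊕ 0xC ⊕ 0x6 = 0x1.

P'1 = 0xA, P'2 = 0x2, P'3 = 0x1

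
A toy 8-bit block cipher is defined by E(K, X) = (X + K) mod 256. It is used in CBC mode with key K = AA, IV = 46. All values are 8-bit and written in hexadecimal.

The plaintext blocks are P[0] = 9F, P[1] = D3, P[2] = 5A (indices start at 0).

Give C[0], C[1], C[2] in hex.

C[0] = 83, C[1] = FA, C[2] = 4A

CBC encryption: C_i = E(K, P_i ⊕ C_{i−1}), with C_{−1} = IV.
C[0]: P[0] ⊕ 46 = D9; E(K, D9) = 83.
C[1]: P[1] ⊕ 83 = 50; E(K, 50) = FA.
C[2]: P[2] ⊕ FA = A0; E(K, A0) = 4A.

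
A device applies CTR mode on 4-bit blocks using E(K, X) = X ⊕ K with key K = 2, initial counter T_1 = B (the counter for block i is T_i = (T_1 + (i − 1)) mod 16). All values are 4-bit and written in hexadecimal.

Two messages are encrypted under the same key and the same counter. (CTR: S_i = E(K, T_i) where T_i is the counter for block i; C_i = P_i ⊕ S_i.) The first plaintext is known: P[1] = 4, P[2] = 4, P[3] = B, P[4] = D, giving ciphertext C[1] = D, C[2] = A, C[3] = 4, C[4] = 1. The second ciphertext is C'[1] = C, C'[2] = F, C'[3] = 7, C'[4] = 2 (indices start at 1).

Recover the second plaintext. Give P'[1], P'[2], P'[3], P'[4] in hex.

P'[1] = 5, P'[2] = 1, P'[3] = 8, P'[4] = E

In CTR with a reused counter, both messages share the same keystream S_i, so C_i ⊕ C'_i = P_i ⊕ P'_i and thus P'_i = P_i ⊕ C_i ⊕ C'_i.
P'[1]: 4 ⊕ D ⊕ C = 5.
P'[2]: 4 ⊕ A ⊕ F = 1.
P'[3]: B ⊕ 4 ⊕ 7 = 8.
P'[4]: D ⊕ 1 ⊕ 2 = E.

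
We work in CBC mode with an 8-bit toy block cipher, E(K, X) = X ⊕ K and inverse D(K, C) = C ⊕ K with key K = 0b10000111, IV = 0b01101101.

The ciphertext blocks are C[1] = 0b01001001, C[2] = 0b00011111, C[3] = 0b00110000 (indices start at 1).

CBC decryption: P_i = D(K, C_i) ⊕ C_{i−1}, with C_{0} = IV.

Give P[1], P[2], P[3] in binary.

P[1] = 0b10100011, P[2] = 0b11010001, P[3] = 0b10101000

P[1]: D(K, 0b01001001) = 0b11001110; 0b11001110 ⊕ 0b01101101 = 0b10100011.
P[2]: D(K, 0b00011111) = 0b10011000; 0b10011000 ⊕ 0b01001001 = 0b11010001.
P[3]: D(K, 0b00110000) = 0b10110111; 0b10110111 ⊕ 0b00011111 = 0b10101000.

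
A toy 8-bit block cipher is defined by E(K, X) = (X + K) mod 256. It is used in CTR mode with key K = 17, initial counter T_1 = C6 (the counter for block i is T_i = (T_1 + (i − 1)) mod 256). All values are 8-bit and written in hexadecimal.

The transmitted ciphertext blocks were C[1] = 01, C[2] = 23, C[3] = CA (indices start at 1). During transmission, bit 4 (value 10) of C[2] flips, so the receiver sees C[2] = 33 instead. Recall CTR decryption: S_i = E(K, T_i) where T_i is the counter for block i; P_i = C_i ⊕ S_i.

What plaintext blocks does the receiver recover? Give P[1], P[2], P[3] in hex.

P[1] = DC, P[2] = ED, P[3] = 15

Only C[2] changed, to 33. In CTR, a change in C_i flips the same bit in P_i only; the keystream is unaffected. Decrypting the received ciphertext:
P[1]: T = C6, S = E(K, T) = DD; 01 ⊕ DD = DC.
P[2]: T = C7, S = E(K, T) = DE; 33 ⊕ DE = ED.
P[3]: T = C8, S = E(K, T) = DF; CA ⊕ DF = 15.
Blocks that differ from the original plaintext: P[2].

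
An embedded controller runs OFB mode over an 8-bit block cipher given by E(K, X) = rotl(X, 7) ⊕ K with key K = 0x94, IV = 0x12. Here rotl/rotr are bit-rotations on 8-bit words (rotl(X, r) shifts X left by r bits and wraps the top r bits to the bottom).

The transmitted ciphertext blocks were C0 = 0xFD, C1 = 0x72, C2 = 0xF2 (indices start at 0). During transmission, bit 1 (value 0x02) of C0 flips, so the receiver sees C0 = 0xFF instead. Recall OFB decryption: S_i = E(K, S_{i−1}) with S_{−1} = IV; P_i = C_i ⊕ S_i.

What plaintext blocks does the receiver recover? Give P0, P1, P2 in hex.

P0 = 0x62, P1 = 0x28, P2 = 0x4B

Only C0 changed, to 0xFF. In OFB, a change in C_i flips the same bit in P_i only; the keystream is unaffected. Decrypting the received ciphertext:
P0: S = E(K, 0x12) = 0x9D; 0xFF ⊕ 0x9D = 0x62.
P1: S = E(K, 0x9D) = 0x5A; 0x72 ⊕ 0x5A = 0x28.
P2: S = E(K, 0x5A) = 0xB9; 0xF2 ⊕ 0xB9 = 0x4B.
Blocks that differ from the original plaintext: P0.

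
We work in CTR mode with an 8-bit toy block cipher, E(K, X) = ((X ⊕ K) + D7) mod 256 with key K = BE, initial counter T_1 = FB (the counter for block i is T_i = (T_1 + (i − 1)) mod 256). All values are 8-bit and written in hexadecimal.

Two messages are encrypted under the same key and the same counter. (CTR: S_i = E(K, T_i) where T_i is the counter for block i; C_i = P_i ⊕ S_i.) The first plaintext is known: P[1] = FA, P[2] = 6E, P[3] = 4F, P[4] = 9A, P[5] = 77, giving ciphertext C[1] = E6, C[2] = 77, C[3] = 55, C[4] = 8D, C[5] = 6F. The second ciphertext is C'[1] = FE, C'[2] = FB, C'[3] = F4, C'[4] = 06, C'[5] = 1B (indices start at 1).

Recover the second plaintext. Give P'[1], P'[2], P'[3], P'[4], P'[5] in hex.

In CTR with a reused counter, both messages share the same keystream S_i, so C_i ⊕ C'_i = P_i ⊕ P'_i and thus P'_i = P_i ⊕ C_i ⊕ C'_i.
P'[1]: FA ⊕ E6 ⊕ FE = E2.
P'[2]: 6E ⊕ 77 ⊕ FB = E2.
P'[3]: 4F ⊕ 55 ⊕ F4 = EE.
P'[4]: 9A ⊕ 8D ⊕ 06 = 11.
P'[5]: 77 ⊕ 6F ⊕ 1B = 03.

P'[1] = E2, P'[2] = E2, P'[3] = EE, P'[4] = 11, P'[5] = 03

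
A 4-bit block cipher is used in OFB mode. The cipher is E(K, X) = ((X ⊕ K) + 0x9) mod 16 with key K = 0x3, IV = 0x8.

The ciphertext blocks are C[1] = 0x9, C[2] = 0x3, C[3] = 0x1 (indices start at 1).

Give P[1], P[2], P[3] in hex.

OFB decryption: S_i = E(K, S_{i−1}) with S_{0} = IV; P_i = C_i ⊕ S_i.
P[1]: S = E(K, 0x8) = 0x4; 0x9 ⊕ 0x4 = 0xD.
P[2]: S = E(K, 0x4) = 0x0; 0x3 ⊕ 0x0 = 0x3.
P[3]: S = E(K, 0x0) = 0xC; 0x1 ⊕ 0xC = 0xD.

P[1] = 0xD, P[2] = 0x3, P[3] = 0xD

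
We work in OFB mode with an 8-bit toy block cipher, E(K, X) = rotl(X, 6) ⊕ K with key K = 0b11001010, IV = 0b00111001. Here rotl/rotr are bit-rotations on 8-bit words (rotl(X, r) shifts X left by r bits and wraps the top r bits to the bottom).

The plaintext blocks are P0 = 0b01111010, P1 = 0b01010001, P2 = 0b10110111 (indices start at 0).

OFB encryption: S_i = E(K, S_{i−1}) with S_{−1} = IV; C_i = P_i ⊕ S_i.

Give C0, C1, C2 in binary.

C0 = 0b11111110, C1 = 0b10111010, C2 = 0b10000111

C0: S = E(K, 0b00111001) = 0b10000100; 0b01111010 ⊕ 0b10000100 = 0b11111110.
C1: S = E(K, 0b10000100) = 0b11101011; 0b01010001 ⊕ 0b11101011 = 0b10111010.
C2: S = E(K, 0b11101011) = 0b00110000; 0b10110111 ⊕ 0b00110000 = 0b10000111.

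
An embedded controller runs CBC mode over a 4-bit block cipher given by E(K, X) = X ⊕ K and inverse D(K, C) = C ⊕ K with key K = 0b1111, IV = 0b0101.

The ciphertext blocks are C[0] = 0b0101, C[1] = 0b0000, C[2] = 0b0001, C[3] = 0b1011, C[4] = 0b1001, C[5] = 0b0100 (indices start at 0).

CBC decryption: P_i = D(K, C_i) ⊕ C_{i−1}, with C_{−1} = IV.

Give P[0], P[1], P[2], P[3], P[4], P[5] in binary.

P[0]: D(K, 0b0101) = 0b1010; 0b1010 ⊕ 0b0101 = 0b1111.
P[1]: D(K, 0b0000) = 0b1111; 0b1111 ⊕ 0b0101 = 0b1010.
P[2]: D(K, 0b0001) = 0b1110; 0b1110 ⊕ 0b0000 = 0b1110.
P[3]: D(K, 0b1011) = 0b0100; 0b0100 ⊕ 0b0001 = 0b0101.
P[4]: D(K, 0b1001) = 0b0110; 0b0110 ⊕ 0b1011 = 0b1101.
P[5]: D(K, 0b0100) = 0b1011; 0b1011 ⊕ 0b1001 = 0b0010.

P[0] = 0b1111, P[1] = 0b1010, P[2] = 0b1110, P[3] = 0b0101, P[4] = 0b1101, P[5] = 0b0010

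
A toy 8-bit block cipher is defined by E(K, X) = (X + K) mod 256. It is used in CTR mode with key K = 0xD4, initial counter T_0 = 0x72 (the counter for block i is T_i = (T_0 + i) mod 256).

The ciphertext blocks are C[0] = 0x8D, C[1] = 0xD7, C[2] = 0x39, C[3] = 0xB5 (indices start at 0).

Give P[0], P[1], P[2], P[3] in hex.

CTR decryption: S_i = E(K, T_i) where T_i is the counter for block i; P_i = C_i ⊕ S_i.
P[0]: T = 0x72, S = E(K, T) = 0x46; 0x8D ⊕ 0x46 = 0xCB.
P[1]: T = 0x73, S = E(K, T) = 0x47; 0xD7 ⊕ 0x47 = 0x90.
P[2]: T = 0x74, S = E(K, T) = 0x48; 0x39 ⊕ 0x48 = 0x71.
P[3]: T = 0x75, S = E(K, T) = 0x49; 0xB5 ⊕ 0x49 = 0xFC.

P[0] = 0xCB, P[1] = 0x90, P[2] = 0x71, P[3] = 0xFC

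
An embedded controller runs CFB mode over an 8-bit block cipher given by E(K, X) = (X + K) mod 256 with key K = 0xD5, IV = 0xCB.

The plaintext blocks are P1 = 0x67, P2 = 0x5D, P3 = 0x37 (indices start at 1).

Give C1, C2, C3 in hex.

CFB encryption: C_i = P_i ⊕ E(K, C_{i−1}), with C_{0} = IV.
C1: E(K, 0xCB) = 0xA0; 0x67 ⊕ 0xA0 = 0xC7.
C2: E(K, 0xC7) = 0x9C; 0x5D ⊕ 0x9C = 0xC1.
C3: E(K, 0xC1) = 0x96; 0x37 ⊕ 0x96 = 0xA1.

C1 = 0xC7, C2 = 0xC1, C3 = 0xA1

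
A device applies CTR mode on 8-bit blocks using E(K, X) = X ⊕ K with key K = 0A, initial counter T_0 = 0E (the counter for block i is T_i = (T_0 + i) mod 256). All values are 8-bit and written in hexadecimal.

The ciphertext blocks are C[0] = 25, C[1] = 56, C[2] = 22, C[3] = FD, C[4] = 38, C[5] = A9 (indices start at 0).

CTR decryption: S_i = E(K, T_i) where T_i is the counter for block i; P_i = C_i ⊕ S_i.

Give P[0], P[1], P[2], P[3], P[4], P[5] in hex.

P[0]: T = 0E, S = E(K, T) = 04; 25 ⊕ 04 = 21.
P[1]: T = 0F, S = E(K, T) = 05; 56 ⊕ 05 = 53.
P[2]: T = 10, S = E(K, T) = 1A; 22 ⊕ 1A = 38.
P[3]: T = 11, S = E(K, T) = 1B; FD ⊕ 1B = E6.
P[4]: T = 12, S = E(K, T) = 18; 38 ⊕ 18 = 20.
P[5]: T = 13, S = E(K, T) = 19; A9 ⊕ 19 = B0.

P[0] = 21, P[1] = 53, P[2] = 38, P[3] = E6, P[4] = 20, P[5] = B0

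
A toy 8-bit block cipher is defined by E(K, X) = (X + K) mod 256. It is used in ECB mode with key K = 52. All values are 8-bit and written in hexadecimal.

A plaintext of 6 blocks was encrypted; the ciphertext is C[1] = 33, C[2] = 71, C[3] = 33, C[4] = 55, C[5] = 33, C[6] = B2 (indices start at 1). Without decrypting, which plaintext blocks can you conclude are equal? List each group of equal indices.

P[1] = P[3] = P[5]

ECB encrypts each block independently with the same key, so equal ciphertext blocks imply equal plaintext blocks.
C[1] = C[3] = C[5] = 33, so P[1] = P[3] = P[5].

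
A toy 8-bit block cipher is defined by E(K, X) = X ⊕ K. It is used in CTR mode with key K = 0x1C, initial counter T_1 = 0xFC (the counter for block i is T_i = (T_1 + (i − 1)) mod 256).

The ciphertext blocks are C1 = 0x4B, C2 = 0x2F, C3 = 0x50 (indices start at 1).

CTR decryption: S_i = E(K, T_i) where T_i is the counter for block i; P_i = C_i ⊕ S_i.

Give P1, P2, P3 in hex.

P1: T = 0xFC, S = E(K, T) = 0xE0; 0x4B ⊕ 0xE0 = 0xAB.
P2: T = 0xFD, S = E(K, T) = 0xE1; 0x2F ⊕ 0xE1 = 0xCE.
P3: T = 0xFE, S = E(K, T) = 0xE2; 0x50 ⊕ 0xE2 = 0xB2.

P1 = 0xAB, P2 = 0xCE, P3 = 0xB2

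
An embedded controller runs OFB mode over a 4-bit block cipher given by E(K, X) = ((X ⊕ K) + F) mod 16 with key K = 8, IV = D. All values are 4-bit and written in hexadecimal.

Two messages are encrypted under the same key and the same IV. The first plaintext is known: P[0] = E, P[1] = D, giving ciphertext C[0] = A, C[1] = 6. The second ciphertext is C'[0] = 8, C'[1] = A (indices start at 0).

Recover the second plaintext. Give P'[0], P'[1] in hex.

P'[0] = C, P'[1] = 1

In OFB with a reused IV, both messages share the same keystream S_i, so C_i ⊕ C'_i = P_i ⊕ P'_i and thus P'_i = P_i ⊕ C_i ⊕ C'_i.
P'[0]: E ⊕ A ⊕ 8 = C.
P'[1]: D ⊕ 6 ⊕ A = 1.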